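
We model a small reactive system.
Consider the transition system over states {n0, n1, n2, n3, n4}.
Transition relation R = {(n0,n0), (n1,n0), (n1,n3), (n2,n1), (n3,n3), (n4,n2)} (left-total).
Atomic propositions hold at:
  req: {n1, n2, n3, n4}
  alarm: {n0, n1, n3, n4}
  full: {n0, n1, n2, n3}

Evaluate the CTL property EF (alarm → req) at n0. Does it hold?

No

Sat(alarm → req) = {n1, n2, n3, n4}
EF (alarm → req): least fixpoint, start Z0 = {n1, n2, n3, n4}, add states with some successor in Z. Already a fixed point.
Sat(EF (alarm → req)) = {n1, n2, n3, n4}
n0 ∉ Sat(EF (alarm → req)) = {n1, n2, n3, n4}, so the formula does not hold at n0.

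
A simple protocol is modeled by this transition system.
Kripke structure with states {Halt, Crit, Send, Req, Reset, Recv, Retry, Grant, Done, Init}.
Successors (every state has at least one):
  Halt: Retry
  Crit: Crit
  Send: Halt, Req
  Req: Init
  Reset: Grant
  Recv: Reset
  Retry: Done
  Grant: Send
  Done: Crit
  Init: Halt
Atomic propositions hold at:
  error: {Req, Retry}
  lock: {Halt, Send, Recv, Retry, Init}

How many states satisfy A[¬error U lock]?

Sat(¬error) = {Halt, Crit, Send, Reset, Recv, Grant, Done, Init}
A[¬error U lock]: least fixpoint, start Z0 = Sat(lock) = {Halt, Send, Recv, Retry, Init}, add states in Sat(¬error) with every successor in Z. Z1 = {Halt, Send, Recv, Retry, Grant, Init}; Z2 = {Halt, Send, Reset, Recv, Retry, Grant, Init}; fixed.
Sat(A[¬error U lock]) = {Halt, Send, Reset, Recv, Retry, Grant, Init}
|Sat(A[¬error U lock])| = |{Halt, Send, Reset, Recv, Retry, Grant, Init}| = 7.

7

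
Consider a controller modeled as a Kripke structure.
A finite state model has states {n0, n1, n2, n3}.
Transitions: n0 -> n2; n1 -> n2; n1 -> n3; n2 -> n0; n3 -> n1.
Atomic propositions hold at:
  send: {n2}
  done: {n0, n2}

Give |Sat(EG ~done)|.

Sat(~done) = {n1, n3}
EG ~done: greatest fixpoint, start Z0 = {n1, n3}, keep only states in Sat with some successor in Z. Already a fixed point.
Sat(EG ~done) = {n1, n3}
|Sat(EG ~done)| = |{n1, n3}| = 2.

2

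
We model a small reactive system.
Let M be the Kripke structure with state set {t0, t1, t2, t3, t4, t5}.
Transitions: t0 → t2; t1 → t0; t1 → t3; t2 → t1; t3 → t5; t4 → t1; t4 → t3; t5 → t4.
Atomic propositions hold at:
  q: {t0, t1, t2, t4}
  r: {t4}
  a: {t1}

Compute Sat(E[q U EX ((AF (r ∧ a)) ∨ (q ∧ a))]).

{t0, t1, t2, t4}

Sat(r ∧ a) = ∅
AF (r ∧ a): least fixpoint, start Z0 = ∅, add states with every successor in Z. Already a fixed point.
Sat(AF (r ∧ a)) = ∅
Sat(q ∧ a) = {t1}
Sat((AF (r ∧ a)) ∨ (q ∧ a)) = {t1}
Sat(EX ((AF (r ∧ a)) ∨ (q ∧ a))) = {s : some successor in {t1}} = {t2, t4}
E[q U EX ((AF (r ∧ a)) ∨ (q ∧ a))]: least fixpoint, start Z0 = Sat(EX ((AF (r ∧ a)) ∨ (q ∧ a))) = {t2, t4}, add states in Sat(q) with some successor in Z. Z1 = {t0, t2, t4}; Z2 = {t0, t1, t2, t4}; fixed.
Sat(E[q U EX ((AF (r ∧ a)) ∨ (q ∧ a))]) = {t0, t1, t2, t4}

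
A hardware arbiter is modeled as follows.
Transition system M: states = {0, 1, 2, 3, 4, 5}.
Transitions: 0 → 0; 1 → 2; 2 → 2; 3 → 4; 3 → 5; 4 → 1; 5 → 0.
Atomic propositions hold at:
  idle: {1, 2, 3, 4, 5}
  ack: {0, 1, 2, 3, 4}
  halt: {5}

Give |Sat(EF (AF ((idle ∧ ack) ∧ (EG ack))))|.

4

Sat(idle ∧ ack) = {1, 2, 3, 4}
EG ack: greatest fixpoint, start Z0 = {0, 1, 2, 3, 4}, keep only states in Sat with some successor in Z. Already a fixed point.
Sat(EG ack) = {0, 1, 2, 3, 4}
Sat((idle ∧ ack) ∧ (EG ack)) = {1, 2, 3, 4}
AF ((idle ∧ ack) ∧ (EG ack)): least fixpoint, start Z0 = {1, 2, 3, 4}, add states with every successor in Z. Already a fixed point.
Sat(AF ((idle ∧ ack) ∧ (EG ack))) = {1, 2, 3, 4}
EF (AF ((idle ∧ ack) ∧ (EG ack))): least fixpoint, start Z0 = {1, 2, 3, 4}, add states with some successor in Z. Already a fixed point.
Sat(EF (AF ((idle ∧ ack) ∧ (EG ack)))) = {1, 2, 3, 4}
|Sat(EF (AF ((idle ∧ ack) ∧ (EG ack))))| = |{1, 2, 3, 4}| = 4.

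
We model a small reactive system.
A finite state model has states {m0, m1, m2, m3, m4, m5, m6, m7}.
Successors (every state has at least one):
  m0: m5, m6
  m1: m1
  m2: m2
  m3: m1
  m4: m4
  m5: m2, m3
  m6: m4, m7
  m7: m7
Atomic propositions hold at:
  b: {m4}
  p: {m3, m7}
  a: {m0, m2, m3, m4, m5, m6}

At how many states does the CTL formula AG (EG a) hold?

EG a: greatest fixpoint, start Z0 = {m0, m2, m3, m4, m5, m6}, keep only states in Sat with some successor in Z. Z1 = {m0, m2, m4, m5, m6}; fixed.
Sat(EG a) = {m0, m2, m4, m5, m6}
AG (EG a): greatest fixpoint, start Z0 = {m0, m2, m4, m5, m6}, keep only states in Sat with every successor in Z. Z1 = {m0, m2, m4}; Z2 = {m2, m4}; fixed.
Sat(AG (EG a)) = {m2, m4}
|Sat(AG (EG a))| = |{m2, m4}| = 2.

2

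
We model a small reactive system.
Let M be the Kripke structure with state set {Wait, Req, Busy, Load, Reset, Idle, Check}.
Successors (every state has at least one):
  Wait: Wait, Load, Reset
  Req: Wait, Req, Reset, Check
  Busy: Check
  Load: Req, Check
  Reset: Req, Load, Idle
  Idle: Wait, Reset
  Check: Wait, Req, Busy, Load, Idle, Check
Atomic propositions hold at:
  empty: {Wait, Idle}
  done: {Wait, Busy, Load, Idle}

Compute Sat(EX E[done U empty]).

{Wait, Req, Reset, Idle, Check}

E[done U empty]: least fixpoint, start Z0 = Sat(empty) = {Wait, Idle}, add states in Sat(done) with some successor in Z. Already a fixed point.
Sat(E[done U empty]) = {Wait, Idle}
Sat(EX E[done U empty]) = {s : some successor in {Wait, Idle}} = {Wait, Req, Reset, Idle, Check}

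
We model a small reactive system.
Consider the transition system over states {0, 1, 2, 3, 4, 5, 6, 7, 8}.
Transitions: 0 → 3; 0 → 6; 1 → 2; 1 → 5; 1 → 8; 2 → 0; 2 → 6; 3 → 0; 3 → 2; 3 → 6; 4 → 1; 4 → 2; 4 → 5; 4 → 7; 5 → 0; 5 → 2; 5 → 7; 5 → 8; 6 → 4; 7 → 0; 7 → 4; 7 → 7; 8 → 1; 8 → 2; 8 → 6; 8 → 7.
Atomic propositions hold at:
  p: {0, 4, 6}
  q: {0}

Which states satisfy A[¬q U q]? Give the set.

{0}

Sat(¬q) = {1, 2, 3, 4, 5, 6, 7, 8}
A[¬q U q]: least fixpoint, start Z0 = Sat(q) = {0}, add states in Sat(¬q) with every successor in Z. Already a fixed point.
Sat(A[¬q U q]) = {0}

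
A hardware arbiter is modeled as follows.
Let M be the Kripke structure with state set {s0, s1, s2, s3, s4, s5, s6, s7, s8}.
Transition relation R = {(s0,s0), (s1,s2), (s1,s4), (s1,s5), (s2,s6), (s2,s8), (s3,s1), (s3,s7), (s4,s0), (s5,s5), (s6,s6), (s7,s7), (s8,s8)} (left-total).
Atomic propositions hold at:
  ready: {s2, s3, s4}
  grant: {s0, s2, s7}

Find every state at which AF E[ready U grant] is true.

{s0, s2, s3, s4, s7}

E[ready U grant]: least fixpoint, start Z0 = Sat(grant) = {s0, s2, s7}, add states in Sat(ready) with some successor in Z. Z1 = {s0, s2, s3, s4, s7}; fixed.
Sat(E[ready U grant]) = {s0, s2, s3, s4, s7}
AF E[ready U grant]: least fixpoint, start Z0 = {s0, s2, s3, s4, s7}, add states with every successor in Z. Already a fixed point.
Sat(AF E[ready U grant]) = {s0, s2, s3, s4, s7}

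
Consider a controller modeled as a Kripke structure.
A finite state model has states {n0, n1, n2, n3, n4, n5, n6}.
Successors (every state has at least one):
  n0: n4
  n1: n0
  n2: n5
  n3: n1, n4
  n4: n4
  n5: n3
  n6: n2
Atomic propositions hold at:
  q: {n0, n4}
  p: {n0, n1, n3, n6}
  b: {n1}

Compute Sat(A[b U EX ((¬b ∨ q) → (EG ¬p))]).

{n0, n1, n3, n4}

Sat(¬b) = {n0, n2, n3, n4, n5, n6}
Sat(¬b ∨ q) = {n0, n2, n3, n4, n5, n6}
Sat(¬p) = {n2, n4, n5}
EG ¬p: greatest fixpoint, start Z0 = {n2, n4, n5}, keep only states in Sat with some successor in Z. Z1 = {n2, n4}; Z2 = {n4}; fixed.
Sat(EG ¬p) = {n4}
Sat((¬b ∨ q) → (EG ¬p)) = {n1, n4}
Sat(EX ((¬b ∨ q) → (EG ¬p))) = {s : some successor in {n1, n4}} = {n0, n3, n4}
A[b U EX ((¬b ∨ q) → (EG ¬p))]: least fixpoint, start Z0 = Sat(EX ((¬b ∨ q) → (EG ¬p))) = {n0, n3, n4}, add states in Sat(b) with every successor in Z. Z1 = {n0, n1, n3, n4}; fixed.
Sat(A[b U EX ((¬b ∨ q) → (EG ¬p))]) = {n0, n1, n3, n4}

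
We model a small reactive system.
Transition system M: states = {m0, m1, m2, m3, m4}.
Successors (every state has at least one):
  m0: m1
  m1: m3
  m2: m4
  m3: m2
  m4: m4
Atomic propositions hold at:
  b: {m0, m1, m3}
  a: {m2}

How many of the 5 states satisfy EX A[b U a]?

A[b U a]: least fixpoint, start Z0 = Sat(a) = {m2}, add states in Sat(b) with every successor in Z. Z1 = {m2, m3}; Z2 = {m1, m2, m3}; Z3 = {m0, m1, m2, m3}; fixed.
Sat(A[b U a]) = {m0, m1, m2, m3}
Sat(EX A[b U a]) = {s : some successor in {m0, m1, m2, m3}} = {m0, m1, m3}
|Sat(EX A[b U a])| = |{m0, m1, m3}| = 3.

3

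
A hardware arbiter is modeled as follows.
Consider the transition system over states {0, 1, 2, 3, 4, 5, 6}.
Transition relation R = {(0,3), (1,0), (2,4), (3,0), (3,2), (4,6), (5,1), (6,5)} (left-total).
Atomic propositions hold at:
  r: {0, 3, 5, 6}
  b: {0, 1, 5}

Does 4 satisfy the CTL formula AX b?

Sat(AX b) = {s : every successor in {0, 1, 5}} = {1, 5, 6}
4 ∉ Sat(AX b) = {1, 5, 6}, so the formula does not hold at 4.

No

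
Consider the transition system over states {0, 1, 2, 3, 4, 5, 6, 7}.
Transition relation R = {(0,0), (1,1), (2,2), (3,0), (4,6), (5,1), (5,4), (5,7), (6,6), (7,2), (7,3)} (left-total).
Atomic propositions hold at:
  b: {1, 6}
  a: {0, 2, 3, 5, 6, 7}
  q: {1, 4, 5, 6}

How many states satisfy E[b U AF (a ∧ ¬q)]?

4

Sat(¬q) = {0, 2, 3, 7}
Sat(a ∧ ¬q) = {0, 2, 3, 7}
AF (a ∧ ¬q): least fixpoint, start Z0 = {0, 2, 3, 7}, add states with every successor in Z. Already a fixed point.
Sat(AF (a ∧ ¬q)) = {0, 2, 3, 7}
E[b U AF (a ∧ ¬q)]: least fixpoint, start Z0 = Sat(AF (a ∧ ¬q)) = {0, 2, 3, 7}, add states in Sat(b) with some successor in Z. Already a fixed point.
Sat(E[b U AF (a ∧ ¬q)]) = {0, 2, 3, 7}
|Sat(E[b U AF (a ∧ ¬q)])| = |{0, 2, 3, 7}| = 4.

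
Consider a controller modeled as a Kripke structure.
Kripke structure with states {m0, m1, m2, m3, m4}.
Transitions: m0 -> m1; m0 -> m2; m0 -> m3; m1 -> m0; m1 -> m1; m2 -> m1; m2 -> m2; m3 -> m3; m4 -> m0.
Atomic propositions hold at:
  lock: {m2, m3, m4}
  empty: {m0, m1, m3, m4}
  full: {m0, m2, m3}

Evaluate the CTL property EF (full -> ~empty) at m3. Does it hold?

Sat(~empty) = {m2}
Sat(full -> ~empty) = {m1, m2, m4}
EF (full -> ~empty): least fixpoint, start Z0 = {m1, m2, m4}, add states with some successor in Z. Z1 = {m0, m1, m2, m4}; fixed.
Sat(EF (full -> ~empty)) = {m0, m1, m2, m4}
m3 ∉ Sat(EF (full -> ~empty)) = {m0, m1, m2, m4}, so the formula does not hold at m3.

No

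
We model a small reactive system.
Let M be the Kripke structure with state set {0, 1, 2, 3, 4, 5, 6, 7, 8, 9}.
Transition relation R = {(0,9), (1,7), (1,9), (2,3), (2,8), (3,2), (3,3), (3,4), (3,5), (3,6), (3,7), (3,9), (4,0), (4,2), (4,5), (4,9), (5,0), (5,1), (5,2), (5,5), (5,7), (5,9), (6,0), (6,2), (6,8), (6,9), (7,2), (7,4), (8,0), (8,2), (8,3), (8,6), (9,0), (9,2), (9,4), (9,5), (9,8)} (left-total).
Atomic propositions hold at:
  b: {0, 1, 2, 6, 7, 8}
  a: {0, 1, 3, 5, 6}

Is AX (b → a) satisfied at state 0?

Yes

Sat(b → a) = {0, 1, 3, 4, 5, 6, 9}
Sat(AX (b → a)) = {s : every successor in {0, 1, 3, 4, 5, 6, 9}} = {0}
0 ∈ Sat(AX (b → a)) = {0}, so the formula holds at 0.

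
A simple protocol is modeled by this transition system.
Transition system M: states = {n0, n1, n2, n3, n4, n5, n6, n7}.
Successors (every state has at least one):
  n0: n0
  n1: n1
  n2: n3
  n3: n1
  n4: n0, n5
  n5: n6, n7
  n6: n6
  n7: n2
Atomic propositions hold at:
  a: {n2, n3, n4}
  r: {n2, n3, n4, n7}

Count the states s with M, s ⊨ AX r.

Sat(AX r) = {s : every successor in {n2, n3, n4, n7}} = {n2, n7}
|Sat(AX r)| = |{n2, n7}| = 2.

2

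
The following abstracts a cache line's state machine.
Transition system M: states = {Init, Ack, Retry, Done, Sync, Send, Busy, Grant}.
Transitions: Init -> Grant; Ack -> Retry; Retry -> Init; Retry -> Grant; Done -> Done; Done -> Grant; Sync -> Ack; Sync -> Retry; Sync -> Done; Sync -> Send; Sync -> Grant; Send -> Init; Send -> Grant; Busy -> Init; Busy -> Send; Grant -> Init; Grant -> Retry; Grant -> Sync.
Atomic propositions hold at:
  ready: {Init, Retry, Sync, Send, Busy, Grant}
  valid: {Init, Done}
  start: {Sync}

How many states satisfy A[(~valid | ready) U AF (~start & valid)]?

Sat(~valid) = {Ack, Retry, Sync, Send, Busy, Grant}
Sat(~valid | ready) = {Init, Ack, Retry, Sync, Send, Busy, Grant}
Sat(~start) = {Init, Ack, Retry, Done, Send, Busy, Grant}
Sat(~start & valid) = {Init, Done}
AF (~start & valid): least fixpoint, start Z0 = {Init, Done}, add states with every successor in Z. Already a fixed point.
Sat(AF (~start & valid)) = {Init, Done}
A[(~valid | ready) U AF (~start & valid)]: least fixpoint, start Z0 = Sat(AF (~start & valid)) = {Init, Done}, add states in Sat(~valid | ready) with every successor in Z. Already a fixed point.
Sat(A[(~valid | ready) U AF (~start & valid)]) = {Init, Done}
|Sat(A[(~valid | ready) U AF (~start & valid)])| = |{Init, Done}| = 2.

2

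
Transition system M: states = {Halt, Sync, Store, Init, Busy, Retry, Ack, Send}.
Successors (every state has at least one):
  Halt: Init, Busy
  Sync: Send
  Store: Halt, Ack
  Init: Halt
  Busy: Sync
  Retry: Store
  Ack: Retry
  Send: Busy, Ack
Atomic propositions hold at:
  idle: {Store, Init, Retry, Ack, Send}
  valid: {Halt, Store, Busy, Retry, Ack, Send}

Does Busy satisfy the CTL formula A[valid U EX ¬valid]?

Yes

Sat(¬valid) = {Sync, Init}
Sat(EX ¬valid) = {s : some successor in {Sync, Init}} = {Halt, Busy}
A[valid U EX ¬valid]: least fixpoint, start Z0 = Sat(EX ¬valid) = {Halt, Busy}, add states in Sat(valid) with every successor in Z. Already a fixed point.
Sat(A[valid U EX ¬valid]) = {Halt, Busy}
Busy ∈ Sat(A[valid U EX ¬valid]) = {Halt, Busy}, so the formula holds at Busy.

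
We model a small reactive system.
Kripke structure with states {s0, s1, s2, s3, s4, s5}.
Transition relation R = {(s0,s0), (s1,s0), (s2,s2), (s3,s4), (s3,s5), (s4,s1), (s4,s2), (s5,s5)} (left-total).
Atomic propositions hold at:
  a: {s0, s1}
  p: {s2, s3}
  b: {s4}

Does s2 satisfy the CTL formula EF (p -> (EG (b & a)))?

Sat(b & a) = ∅
EG (b & a): greatest fixpoint, start Z0 = ∅, keep only states in Sat with some successor in Z. Already a fixed point.
Sat(EG (b & a)) = ∅
Sat(p -> (EG (b & a))) = {s0, s1, s4, s5}
EF (p -> (EG (b & a))): least fixpoint, start Z0 = {s0, s1, s4, s5}, add states with some successor in Z. Z1 = {s0, s1, s3, s4, s5}; fixed.
Sat(EF (p -> (EG (b & a)))) = {s0, s1, s3, s4, s5}
s2 ∉ Sat(EF (p -> (EG (b & a)))) = {s0, s1, s3, s4, s5}, so the formula does not hold at s2.

No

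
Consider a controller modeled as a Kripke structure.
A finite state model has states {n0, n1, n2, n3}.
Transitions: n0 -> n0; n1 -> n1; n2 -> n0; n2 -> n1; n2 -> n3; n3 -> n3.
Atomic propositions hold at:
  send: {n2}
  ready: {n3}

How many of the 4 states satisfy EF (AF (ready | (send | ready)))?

Sat(send | ready) = {n2, n3}
Sat(ready | (send | ready)) = {n2, n3}
AF (ready | (send | ready)): least fixpoint, start Z0 = {n2, n3}, add states with every successor in Z. Already a fixed point.
Sat(AF (ready | (send | ready))) = {n2, n3}
EF (AF (ready | (send | ready))): least fixpoint, start Z0 = {n2, n3}, add states with some successor in Z. Already a fixed point.
Sat(EF (AF (ready | (send | ready)))) = {n2, n3}
|Sat(EF (AF (ready | (send | ready))))| = |{n2, n3}| = 2.

2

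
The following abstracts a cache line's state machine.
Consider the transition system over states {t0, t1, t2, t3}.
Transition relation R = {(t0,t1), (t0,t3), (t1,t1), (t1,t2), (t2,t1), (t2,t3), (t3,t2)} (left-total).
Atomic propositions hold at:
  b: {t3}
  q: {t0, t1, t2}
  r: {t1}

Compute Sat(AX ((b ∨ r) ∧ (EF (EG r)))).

Sat(b ∨ r) = {t1, t3}
EG r: greatest fixpoint, start Z0 = {t1}, keep only states in Sat with some successor in Z. Already a fixed point.
Sat(EG r) = {t1}
EF (EG r): least fixpoint, start Z0 = {t1}, add states with some successor in Z. Z1 = {t0, t1, t2}; Z2 = {t0, t1, t2, t3}; fixed.
Sat(EF (EG r)) = {t0, t1, t2, t3}
Sat((b ∨ r) ∧ (EF (EG r))) = {t1, t3}
Sat(AX ((b ∨ r) ∧ (EF (EG r)))) = {s : every successor in {t1, t3}} = {t0, t2}

{t0, t2}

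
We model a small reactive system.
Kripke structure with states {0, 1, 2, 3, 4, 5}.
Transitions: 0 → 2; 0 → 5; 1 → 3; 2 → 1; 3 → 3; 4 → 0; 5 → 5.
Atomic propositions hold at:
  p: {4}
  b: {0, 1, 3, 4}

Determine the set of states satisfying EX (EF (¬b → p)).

{0, 1, 2, 3, 4}

Sat(¬b) = {2, 5}
Sat(¬b → p) = {0, 1, 3, 4}
EF (¬b → p): least fixpoint, start Z0 = {0, 1, 3, 4}, add states with some successor in Z. Z1 = {0, 1, 2, 3, 4}; fixed.
Sat(EF (¬b → p)) = {0, 1, 2, 3, 4}
Sat(EX (EF (¬b → p))) = {s : some successor in {0, 1, 2, 3, 4}} = {0, 1, 2, 3, 4}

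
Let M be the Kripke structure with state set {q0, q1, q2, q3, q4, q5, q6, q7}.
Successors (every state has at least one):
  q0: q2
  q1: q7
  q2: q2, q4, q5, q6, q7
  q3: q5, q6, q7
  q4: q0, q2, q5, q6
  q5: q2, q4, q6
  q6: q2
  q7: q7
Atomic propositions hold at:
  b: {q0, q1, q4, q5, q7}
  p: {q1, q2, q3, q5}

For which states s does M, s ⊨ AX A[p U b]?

A[p U b]: least fixpoint, start Z0 = Sat(b) = {q0, q1, q4, q5, q7}, add states in Sat(p) with every successor in Z. Already a fixed point.
Sat(A[p U b]) = {q0, q1, q4, q5, q7}
Sat(AX A[p U b]) = {s : every successor in {q0, q1, q4, q5, q7}} = {q1, q7}

{q1, q7}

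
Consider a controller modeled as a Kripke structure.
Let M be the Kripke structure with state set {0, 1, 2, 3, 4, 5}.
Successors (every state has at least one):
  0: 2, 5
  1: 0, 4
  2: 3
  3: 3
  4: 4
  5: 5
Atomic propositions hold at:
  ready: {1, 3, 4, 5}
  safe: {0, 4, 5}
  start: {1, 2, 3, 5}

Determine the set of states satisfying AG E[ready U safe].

E[ready U safe]: least fixpoint, start Z0 = Sat(safe) = {0, 4, 5}, add states in Sat(ready) with some successor in Z. Z1 = {0, 1, 4, 5}; fixed.
Sat(E[ready U safe]) = {0, 1, 4, 5}
AG E[ready U safe]: greatest fixpoint, start Z0 = {0, 1, 4, 5}, keep only states in Sat with every successor in Z. Z1 = {1, 4, 5}; Z2 = {4, 5}; fixed.
Sat(AG E[ready U safe]) = {4, 5}

{4, 5}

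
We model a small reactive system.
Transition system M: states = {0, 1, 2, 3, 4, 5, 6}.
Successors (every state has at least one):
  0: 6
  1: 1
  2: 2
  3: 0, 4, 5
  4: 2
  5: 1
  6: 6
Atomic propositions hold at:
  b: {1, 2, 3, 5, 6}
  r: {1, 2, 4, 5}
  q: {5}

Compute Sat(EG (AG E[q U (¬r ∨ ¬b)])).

{0, 6}

Sat(¬r) = {0, 3, 6}
Sat(¬b) = {0, 4}
Sat(¬r ∨ ¬b) = {0, 3, 4, 6}
E[q U (¬r ∨ ¬b)]: least fixpoint, start Z0 = Sat((¬r ∨ ¬b)) = {0, 3, 4, 6}, add states in Sat(q) with some successor in Z. Already a fixed point.
Sat(E[q U (¬r ∨ ¬b)]) = {0, 3, 4, 6}
AG E[q U (¬r ∨ ¬b)]: greatest fixpoint, start Z0 = {0, 3, 4, 6}, keep only states in Sat with every successor in Z. Z1 = {0, 6}; fixed.
Sat(AG E[q U (¬r ∨ ¬b)]) = {0, 6}
EG (AG E[q U (¬r ∨ ¬b)]): greatest fixpoint, start Z0 = {0, 6}, keep only states in Sat with some successor in Z. Already a fixed point.
Sat(EG (AG E[q U (¬r ∨ ¬b)])) = {0, 6}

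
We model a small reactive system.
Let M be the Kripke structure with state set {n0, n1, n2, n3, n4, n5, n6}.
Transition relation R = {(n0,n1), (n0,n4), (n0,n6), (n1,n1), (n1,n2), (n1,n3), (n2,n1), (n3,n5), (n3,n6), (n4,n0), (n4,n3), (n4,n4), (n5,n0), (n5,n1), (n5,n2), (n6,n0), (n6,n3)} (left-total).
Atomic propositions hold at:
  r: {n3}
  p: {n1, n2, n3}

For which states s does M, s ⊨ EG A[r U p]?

{n1, n2}

A[r U p]: least fixpoint, start Z0 = Sat(p) = {n1, n2, n3}, add states in Sat(r) with every successor in Z. Already a fixed point.
Sat(A[r U p]) = {n1, n2, n3}
EG A[r U p]: greatest fixpoint, start Z0 = {n1, n2, n3}, keep only states in Sat with some successor in Z. Z1 = {n1, n2}; fixed.
Sat(EG A[r U p]) = {n1, n2}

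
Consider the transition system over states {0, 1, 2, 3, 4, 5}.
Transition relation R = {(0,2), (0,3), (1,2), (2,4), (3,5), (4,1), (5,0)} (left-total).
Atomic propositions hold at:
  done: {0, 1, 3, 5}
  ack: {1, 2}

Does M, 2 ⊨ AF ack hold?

AF ack: least fixpoint, start Z0 = {1, 2}, add states with every successor in Z. Z1 = {1, 2, 4}; fixed.
Sat(AF ack) = {1, 2, 4}
2 ∈ Sat(AF ack) = {1, 2, 4}, so the formula holds at 2.

Yes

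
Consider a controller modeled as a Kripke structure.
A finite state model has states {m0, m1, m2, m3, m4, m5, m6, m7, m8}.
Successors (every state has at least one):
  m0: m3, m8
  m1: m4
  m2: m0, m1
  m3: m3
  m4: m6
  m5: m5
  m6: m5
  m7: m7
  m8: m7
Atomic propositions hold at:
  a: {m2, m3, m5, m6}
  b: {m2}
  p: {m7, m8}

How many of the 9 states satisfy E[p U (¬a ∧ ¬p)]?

Sat(¬a) = {m0, m1, m4, m7, m8}
Sat(¬p) = {m0, m1, m2, m3, m4, m5, m6}
Sat(¬a ∧ ¬p) = {m0, m1, m4}
E[p U (¬a ∧ ¬p)]: least fixpoint, start Z0 = Sat((¬a ∧ ¬p)) = {m0, m1, m4}, add states in Sat(p) with some successor in Z. Already a fixed point.
Sat(E[p U (¬a ∧ ¬p)]) = {m0, m1, m4}
|Sat(E[p U (¬a ∧ ¬p)])| = |{m0, m1, m4}| = 3.

3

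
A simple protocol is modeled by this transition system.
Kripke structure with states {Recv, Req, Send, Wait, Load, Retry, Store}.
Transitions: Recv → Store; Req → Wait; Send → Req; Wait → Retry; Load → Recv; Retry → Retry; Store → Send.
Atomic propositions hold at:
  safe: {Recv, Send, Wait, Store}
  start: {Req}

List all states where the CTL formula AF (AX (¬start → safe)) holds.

{Recv, Req, Send, Load, Store}

Sat(¬start) = {Recv, Send, Wait, Load, Retry, Store}
Sat(¬start → safe) = {Recv, Req, Send, Wait, Store}
Sat(AX (¬start → safe)) = {s : every successor in {Recv, Req, Send, Wait, Store}} = {Recv, Req, Send, Load, Store}
AF (AX (¬start → safe)): least fixpoint, start Z0 = {Recv, Req, Send, Load, Store}, add states with every successor in Z. Already a fixed point.
Sat(AF (AX (¬start → safe))) = {Recv, Req, Send, Load, Store}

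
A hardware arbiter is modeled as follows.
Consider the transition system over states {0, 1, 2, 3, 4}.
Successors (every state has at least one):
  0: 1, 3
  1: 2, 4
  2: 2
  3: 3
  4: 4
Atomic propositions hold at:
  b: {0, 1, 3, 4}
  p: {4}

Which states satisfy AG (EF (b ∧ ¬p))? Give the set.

{3}

Sat(¬p) = {0, 1, 2, 3}
Sat(b ∧ ¬p) = {0, 1, 3}
EF (b ∧ ¬p): least fixpoint, start Z0 = {0, 1, 3}, add states with some successor in Z. Already a fixed point.
Sat(EF (b ∧ ¬p)) = {0, 1, 3}
AG (EF (b ∧ ¬p)): greatest fixpoint, start Z0 = {0, 1, 3}, keep only states in Sat with every successor in Z. Z1 = {0, 3}; Z2 = {3}; fixed.
Sat(AG (EF (b ∧ ¬p))) = {3}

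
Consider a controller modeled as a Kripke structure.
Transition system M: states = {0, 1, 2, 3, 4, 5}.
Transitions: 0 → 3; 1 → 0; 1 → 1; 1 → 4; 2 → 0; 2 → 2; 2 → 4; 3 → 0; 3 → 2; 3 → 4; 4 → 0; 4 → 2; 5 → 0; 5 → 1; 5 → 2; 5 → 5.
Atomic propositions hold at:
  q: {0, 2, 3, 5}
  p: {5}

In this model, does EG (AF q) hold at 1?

No

AF q: least fixpoint, start Z0 = {0, 2, 3, 5}, add states with every successor in Z. Z1 = {0, 2, 3, 4, 5}; fixed.
Sat(AF q) = {0, 2, 3, 4, 5}
EG (AF q): greatest fixpoint, start Z0 = {0, 2, 3, 4, 5}, keep only states in Sat with some successor in Z. Already a fixed point.
Sat(EG (AF q)) = {0, 2, 3, 4, 5}
1 ∉ Sat(EG (AF q)) = {0, 2, 3, 4, 5}, so the formula does not hold at 1.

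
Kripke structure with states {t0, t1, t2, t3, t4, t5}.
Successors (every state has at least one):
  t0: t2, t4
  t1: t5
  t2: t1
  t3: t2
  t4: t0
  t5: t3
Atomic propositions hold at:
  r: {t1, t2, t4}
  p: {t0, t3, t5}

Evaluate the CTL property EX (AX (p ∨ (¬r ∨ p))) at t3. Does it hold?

No

Sat(¬r) = {t0, t3, t5}
Sat(¬r ∨ p) = {t0, t3, t5}
Sat(p ∨ (¬r ∨ p)) = {t0, t3, t5}
Sat(AX (p ∨ (¬r ∨ p))) = {s : every successor in {t0, t3, t5}} = {t1, t4, t5}
Sat(EX (AX (p ∨ (¬r ∨ p)))) = {s : some successor in {t1, t4, t5}} = {t0, t1, t2}
t3 ∉ Sat(EX (AX (p ∨ (¬r ∨ p)))) = {t0, t1, t2}, so the formula does not hold at t3.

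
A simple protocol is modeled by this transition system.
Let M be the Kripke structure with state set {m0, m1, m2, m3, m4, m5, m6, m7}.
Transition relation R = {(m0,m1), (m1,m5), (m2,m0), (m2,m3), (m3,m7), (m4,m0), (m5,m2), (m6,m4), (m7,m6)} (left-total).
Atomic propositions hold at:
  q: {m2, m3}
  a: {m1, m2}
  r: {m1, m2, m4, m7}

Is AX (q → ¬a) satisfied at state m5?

No

Sat(¬a) = {m0, m3, m4, m5, m6, m7}
Sat(q → ¬a) = {m0, m1, m3, m4, m5, m6, m7}
Sat(AX (q → ¬a)) = {s : every successor in {m0, m1, m3, m4, m5, m6, m7}} = {m0, m1, m2, m3, m4, m6, m7}
m5 ∉ Sat(AX (q → ¬a)) = {m0, m1, m2, m3, m4, m6, m7}, so the formula does not hold at m5.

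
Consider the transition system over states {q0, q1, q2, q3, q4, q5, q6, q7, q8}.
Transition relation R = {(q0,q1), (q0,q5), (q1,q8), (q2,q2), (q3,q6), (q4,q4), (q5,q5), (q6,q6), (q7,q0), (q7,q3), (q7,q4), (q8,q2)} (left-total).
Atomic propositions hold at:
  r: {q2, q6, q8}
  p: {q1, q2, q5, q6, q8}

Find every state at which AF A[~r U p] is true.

Sat(~r) = {q0, q1, q3, q4, q5, q7}
A[~r U p]: least fixpoint, start Z0 = Sat(p) = {q1, q2, q5, q6, q8}, add states in Sat(~r) with every successor in Z. Z1 = {q0, q1, q2, q3, q5, q6, q8}; fixed.
Sat(A[~r U p]) = {q0, q1, q2, q3, q5, q6, q8}
AF A[~r U p]: least fixpoint, start Z0 = {q0, q1, q2, q3, q5, q6, q8}, add states with every successor in Z. Already a fixed point.
Sat(AF A[~r U p]) = {q0, q1, q2, q3, q5, q6, q8}

{q0, q1, q2, q3, q5, q6, q8}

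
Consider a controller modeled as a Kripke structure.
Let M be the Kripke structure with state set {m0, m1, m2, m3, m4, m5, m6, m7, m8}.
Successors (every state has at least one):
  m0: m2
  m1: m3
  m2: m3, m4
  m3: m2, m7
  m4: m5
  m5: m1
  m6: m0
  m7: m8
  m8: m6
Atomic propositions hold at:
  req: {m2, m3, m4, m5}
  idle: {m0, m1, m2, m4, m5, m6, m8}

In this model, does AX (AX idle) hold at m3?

Sat(AX idle) = {s : every successor in {m0, m1, m2, m4, m5, m6, m8}} = {m0, m4, m5, m6, m7, m8}
Sat(AX (AX idle)) = {s : every successor in {m0, m4, m5, m6, m7, m8}} = {m4, m6, m7, m8}
m3 ∉ Sat(AX (AX idle)) = {m4, m6, m7, m8}, so the formula does not hold at m3.

No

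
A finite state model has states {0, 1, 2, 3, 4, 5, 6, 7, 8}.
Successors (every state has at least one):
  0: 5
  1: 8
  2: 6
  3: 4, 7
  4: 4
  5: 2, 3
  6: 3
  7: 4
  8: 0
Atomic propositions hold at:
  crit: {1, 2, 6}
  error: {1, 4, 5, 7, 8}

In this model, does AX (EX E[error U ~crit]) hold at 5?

No

Sat(~crit) = {0, 3, 4, 5, 7, 8}
E[error U ~crit]: least fixpoint, start Z0 = Sat(~crit) = {0, 3, 4, 5, 7, 8}, add states in Sat(error) with some successor in Z. Z1 = {0, 1, 3, 4, 5, 7, 8}; fixed.
Sat(E[error U ~crit]) = {0, 1, 3, 4, 5, 7, 8}
Sat(EX E[error U ~crit]) = {s : some successor in {0, 1, 3, 4, 5, 7, 8}} = {0, 1, 3, 4, 5, 6, 7, 8}
Sat(AX (EX E[error U ~crit])) = {s : every successor in {0, 1, 3, 4, 5, 6, 7, 8}} = {0, 1, 2, 3, 4, 6, 7, 8}
5 ∉ Sat(AX (EX E[error U ~crit])) = {0, 1, 2, 3, 4, 6, 7, 8}, so the formula does not hold at 5.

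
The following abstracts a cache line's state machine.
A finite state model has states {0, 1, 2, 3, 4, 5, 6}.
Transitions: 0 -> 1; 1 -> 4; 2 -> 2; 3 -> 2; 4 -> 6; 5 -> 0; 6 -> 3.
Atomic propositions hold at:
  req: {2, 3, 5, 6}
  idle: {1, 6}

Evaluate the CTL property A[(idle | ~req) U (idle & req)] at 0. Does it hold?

Yes

Sat(~req) = {0, 1, 4}
Sat(idle | ~req) = {0, 1, 4, 6}
Sat(idle & req) = {6}
A[(idle | ~req) U (idle & req)]: least fixpoint, start Z0 = Sat((idle & req)) = {6}, add states in Sat(idle | ~req) with every successor in Z. Z1 = {4, 6}; Z2 = {1, 4, 6}; Z3 = {0, 1, 4, 6}; fixed.
Sat(A[(idle | ~req) U (idle & req)]) = {0, 1, 4, 6}
0 ∈ Sat(A[(idle | ~req) U (idle & req)]) = {0, 1, 4, 6}, so the formula holds at 0.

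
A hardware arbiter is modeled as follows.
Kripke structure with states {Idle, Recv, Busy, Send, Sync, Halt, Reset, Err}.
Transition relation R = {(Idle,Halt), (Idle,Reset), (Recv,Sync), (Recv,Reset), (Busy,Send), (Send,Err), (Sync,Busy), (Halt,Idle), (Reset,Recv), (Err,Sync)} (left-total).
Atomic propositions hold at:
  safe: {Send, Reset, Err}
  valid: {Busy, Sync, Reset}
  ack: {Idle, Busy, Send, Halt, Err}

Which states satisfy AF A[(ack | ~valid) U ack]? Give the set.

Sat(~valid) = {Idle, Recv, Send, Halt, Err}
Sat(ack | ~valid) = {Idle, Recv, Busy, Send, Halt, Err}
A[(ack | ~valid) U ack]: least fixpoint, start Z0 = Sat(ack) = {Idle, Busy, Send, Halt, Err}, add states in Sat(ack | ~valid) with every successor in Z. Already a fixed point.
Sat(A[(ack | ~valid) U ack]) = {Idle, Busy, Send, Halt, Err}
AF A[(ack | ~valid) U ack]: least fixpoint, start Z0 = {Idle, Busy, Send, Halt, Err}, add states with every successor in Z. Z1 = {Idle, Busy, Send, Sync, Halt, Err}; fixed.
Sat(AF A[(ack | ~valid) U ack]) = {Idle, Busy, Send, Sync, Halt, Err}

{Idle, Busy, Send, Sync, Halt, Err}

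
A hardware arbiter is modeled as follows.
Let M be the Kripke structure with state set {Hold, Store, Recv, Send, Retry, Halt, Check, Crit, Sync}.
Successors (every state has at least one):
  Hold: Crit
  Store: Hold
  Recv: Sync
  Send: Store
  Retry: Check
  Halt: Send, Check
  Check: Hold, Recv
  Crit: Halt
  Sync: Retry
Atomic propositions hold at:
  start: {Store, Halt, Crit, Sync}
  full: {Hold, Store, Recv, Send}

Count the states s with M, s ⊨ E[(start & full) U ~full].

5

Sat(start & full) = {Store}
Sat(~full) = {Retry, Halt, Check, Crit, Sync}
E[(start & full) U ~full]: least fixpoint, start Z0 = Sat(~full) = {Retry, Halt, Check, Crit, Sync}, add states in Sat(start & full) with some successor in Z. Already a fixed point.
Sat(E[(start & full) U ~full]) = {Retry, Halt, Check, Crit, Sync}
|Sat(E[(start & full) U ~full])| = |{Retry, Halt, Check, Crit, Sync}| = 5.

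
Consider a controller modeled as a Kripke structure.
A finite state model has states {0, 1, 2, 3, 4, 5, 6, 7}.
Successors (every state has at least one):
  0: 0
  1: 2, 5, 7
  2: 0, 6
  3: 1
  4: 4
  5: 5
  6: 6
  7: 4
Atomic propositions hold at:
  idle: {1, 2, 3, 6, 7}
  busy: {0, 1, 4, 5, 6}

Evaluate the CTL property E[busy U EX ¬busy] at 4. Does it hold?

No

Sat(¬busy) = {2, 3, 7}
Sat(EX ¬busy) = {s : some successor in {2, 3, 7}} = {1}
E[busy U EX ¬busy]: least fixpoint, start Z0 = Sat(EX ¬busy) = {1}, add states in Sat(busy) with some successor in Z. Already a fixed point.
Sat(E[busy U EX ¬busy]) = {1}
4 ∉ Sat(E[busy U EX ¬busy]) = {1}, so the formula does not hold at 4.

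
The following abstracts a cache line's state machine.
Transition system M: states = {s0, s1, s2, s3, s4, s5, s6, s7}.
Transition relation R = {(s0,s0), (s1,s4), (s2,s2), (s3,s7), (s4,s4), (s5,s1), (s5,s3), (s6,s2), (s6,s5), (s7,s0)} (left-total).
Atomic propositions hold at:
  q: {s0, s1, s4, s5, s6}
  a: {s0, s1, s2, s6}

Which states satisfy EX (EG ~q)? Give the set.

{s2, s6}

Sat(~q) = {s2, s3, s7}
EG ~q: greatest fixpoint, start Z0 = {s2, s3, s7}, keep only states in Sat with some successor in Z. Z1 = {s2, s3}; Z2 = {s2}; fixed.
Sat(EG ~q) = {s2}
Sat(EX (EG ~q)) = {s : some successor in {s2}} = {s2, s6}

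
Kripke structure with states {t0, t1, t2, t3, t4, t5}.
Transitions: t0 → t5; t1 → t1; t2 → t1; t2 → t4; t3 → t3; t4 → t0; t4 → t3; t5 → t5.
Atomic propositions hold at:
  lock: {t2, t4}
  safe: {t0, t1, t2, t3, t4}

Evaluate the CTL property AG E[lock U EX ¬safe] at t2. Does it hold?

No

Sat(¬safe) = {t5}
Sat(EX ¬safe) = {s : some successor in {t5}} = {t0, t5}
E[lock U EX ¬safe]: least fixpoint, start Z0 = Sat(EX ¬safe) = {t0, t5}, add states in Sat(lock) with some successor in Z. Z1 = {t0, t4, t5}; Z2 = {t0, t2, t4, t5}; fixed.
Sat(E[lock U EX ¬safe]) = {t0, t2, t4, t5}
AG E[lock U EX ¬safe]: greatest fixpoint, start Z0 = {t0, t2, t4, t5}, keep only states in Sat with every successor in Z. Z1 = {t0, t5}; fixed.
Sat(AG E[lock U EX ¬safe]) = {t0, t5}
t2 ∉ Sat(AG E[lock U EX ¬safe]) = {t0, t5}, so the formula does not hold at t2.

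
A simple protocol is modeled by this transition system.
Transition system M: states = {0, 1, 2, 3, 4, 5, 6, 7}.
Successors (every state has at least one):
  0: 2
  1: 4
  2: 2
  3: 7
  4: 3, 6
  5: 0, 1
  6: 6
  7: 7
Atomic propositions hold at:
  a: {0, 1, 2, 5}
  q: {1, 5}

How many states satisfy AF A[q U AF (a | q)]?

Sat(a | q) = {0, 1, 2, 5}
AF (a | q): least fixpoint, start Z0 = {0, 1, 2, 5}, add states with every successor in Z. Already a fixed point.
Sat(AF (a | q)) = {0, 1, 2, 5}
A[q U AF (a | q)]: least fixpoint, start Z0 = Sat(AF (a | q)) = {0, 1, 2, 5}, add states in Sat(q) with every successor in Z. Already a fixed point.
Sat(A[q U AF (a | q)]) = {0, 1, 2, 5}
AF A[q U AF (a | q)]: least fixpoint, start Z0 = {0, 1, 2, 5}, add states with every successor in Z. Already a fixed point.
Sat(AF A[q U AF (a | q)]) = {0, 1, 2, 5}
|Sat(AF A[q U AF (a | q)])| = |{0, 1, 2, 5}| = 4.

4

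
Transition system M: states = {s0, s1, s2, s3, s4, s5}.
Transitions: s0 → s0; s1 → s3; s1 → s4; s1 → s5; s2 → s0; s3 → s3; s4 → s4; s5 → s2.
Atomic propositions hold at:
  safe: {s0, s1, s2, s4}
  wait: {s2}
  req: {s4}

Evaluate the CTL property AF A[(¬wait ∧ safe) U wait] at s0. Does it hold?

Sat(¬wait) = {s0, s1, s3, s4, s5}
Sat(¬wait ∧ safe) = {s0, s1, s4}
A[(¬wait ∧ safe) U wait]: least fixpoint, start Z0 = Sat(wait) = {s2}, add states in Sat(¬wait ∧ safe) with every successor in Z. Already a fixed point.
Sat(A[(¬wait ∧ safe) U wait]) = {s2}
AF A[(¬wait ∧ safe) U wait]: least fixpoint, start Z0 = {s2}, add states with every successor in Z. Z1 = {s2, s5}; fixed.
Sat(AF A[(¬wait ∧ safe) U wait]) = {s2, s5}
s0 ∉ Sat(AF A[(¬wait ∧ safe) U wait]) = {s2, s5}, so the formula does not hold at s0.

No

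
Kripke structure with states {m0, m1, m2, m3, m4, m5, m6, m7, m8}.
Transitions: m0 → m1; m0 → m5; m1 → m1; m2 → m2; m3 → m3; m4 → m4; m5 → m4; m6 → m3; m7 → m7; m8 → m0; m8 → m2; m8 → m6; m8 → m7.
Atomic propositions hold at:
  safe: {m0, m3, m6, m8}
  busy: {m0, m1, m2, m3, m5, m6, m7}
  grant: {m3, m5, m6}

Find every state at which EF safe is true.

{m0, m3, m6, m8}

EF safe: least fixpoint, start Z0 = {m0, m3, m6, m8}, add states with some successor in Z. Already a fixed point.
Sat(EF safe) = {m0, m3, m6, m8}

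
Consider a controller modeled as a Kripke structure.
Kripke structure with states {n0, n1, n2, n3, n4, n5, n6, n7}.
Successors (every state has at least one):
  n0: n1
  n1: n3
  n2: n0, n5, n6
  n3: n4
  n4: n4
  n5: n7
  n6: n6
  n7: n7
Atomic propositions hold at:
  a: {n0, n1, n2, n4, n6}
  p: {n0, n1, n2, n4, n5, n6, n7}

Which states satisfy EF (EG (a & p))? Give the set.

Sat(a & p) = {n0, n1, n2, n4, n6}
EG (a & p): greatest fixpoint, start Z0 = {n0, n1, n2, n4, n6}, keep only states in Sat with some successor in Z. Z1 = {n0, n2, n4, n6}; Z2 = {n2, n4, n6}; fixed.
Sat(EG (a & p)) = {n2, n4, n6}
EF (EG (a & p)): least fixpoint, start Z0 = {n2, n4, n6}, add states with some successor in Z. Z1 = {n2, n3, n4, n6}; Z2 = {n1, n2, n3, n4, n6}; Z3 = {n0, n1, n2, n3, n4, n6}; fixed.
Sat(EF (EG (a & p))) = {n0, n1, n2, n3, n4, n6}

{n0, n1, n2, n3, n4, n6}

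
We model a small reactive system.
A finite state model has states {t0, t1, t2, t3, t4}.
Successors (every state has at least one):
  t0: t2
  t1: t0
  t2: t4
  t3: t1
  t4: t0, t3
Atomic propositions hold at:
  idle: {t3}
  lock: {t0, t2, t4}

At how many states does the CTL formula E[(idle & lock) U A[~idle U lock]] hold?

Sat(idle & lock) = ∅
Sat(~idle) = {t0, t1, t2, t4}
A[~idle U lock]: least fixpoint, start Z0 = Sat(lock) = {t0, t2, t4}, add states in Sat(~idle) with every successor in Z. Z1 = {t0, t1, t2, t4}; fixed.
Sat(A[~idle U lock]) = {t0, t1, t2, t4}
E[(idle & lock) U A[~idle U lock]]: least fixpoint, start Z0 = Sat(A[~idle U lock]) = {t0, t1, t2, t4}, add states in Sat(idle & lock) with some successor in Z. Already a fixed point.
Sat(E[(idle & lock) U A[~idle U lock]]) = {t0, t1, t2, t4}
|Sat(E[(idle & lock) U A[~idle U lock]])| = |{t0, t1, t2, t4}| = 4.

4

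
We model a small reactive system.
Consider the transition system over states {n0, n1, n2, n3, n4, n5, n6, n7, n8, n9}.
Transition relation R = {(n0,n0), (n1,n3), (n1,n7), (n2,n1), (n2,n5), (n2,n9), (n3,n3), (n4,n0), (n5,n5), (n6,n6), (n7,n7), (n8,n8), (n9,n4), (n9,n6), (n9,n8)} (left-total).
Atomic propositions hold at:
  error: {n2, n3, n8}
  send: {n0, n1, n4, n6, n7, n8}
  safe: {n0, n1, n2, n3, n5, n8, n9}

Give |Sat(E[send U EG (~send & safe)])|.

Sat(~send) = {n2, n3, n5, n9}
Sat(~send & safe) = {n2, n3, n5, n9}
EG (~send & safe): greatest fixpoint, start Z0 = {n2, n3, n5, n9}, keep only states in Sat with some successor in Z. Z1 = {n2, n3, n5}; fixed.
Sat(EG (~send & safe)) = {n2, n3, n5}
E[send U EG (~send & safe)]: least fixpoint, start Z0 = Sat(EG (~send & safe)) = {n2, n3, n5}, add states in Sat(send) with some successor in Z. Z1 = {n1, n2, n3, n5}; fixed.
Sat(E[send U EG (~send & safe)]) = {n1, n2, n3, n5}
|Sat(E[send U EG (~send & safe)])| = |{n1, n2, n3, n5}| = 4.

4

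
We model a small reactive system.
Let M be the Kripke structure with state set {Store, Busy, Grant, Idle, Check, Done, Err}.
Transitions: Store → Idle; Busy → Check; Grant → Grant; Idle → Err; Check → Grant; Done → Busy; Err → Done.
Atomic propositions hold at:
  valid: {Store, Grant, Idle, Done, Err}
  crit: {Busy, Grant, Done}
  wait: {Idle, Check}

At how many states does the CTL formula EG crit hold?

1

EG crit: greatest fixpoint, start Z0 = {Busy, Grant, Done}, keep only states in Sat with some successor in Z. Z1 = {Grant, Done}; Z2 = {Grant}; fixed.
Sat(EG crit) = {Grant}
|Sat(EG crit)| = |{Grant}| = 1.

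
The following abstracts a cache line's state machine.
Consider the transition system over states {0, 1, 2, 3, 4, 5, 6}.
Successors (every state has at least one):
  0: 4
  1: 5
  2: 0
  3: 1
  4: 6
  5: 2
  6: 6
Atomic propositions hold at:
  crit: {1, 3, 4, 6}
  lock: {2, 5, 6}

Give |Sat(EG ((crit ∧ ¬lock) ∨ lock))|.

2

Sat(¬lock) = {0, 1, 3, 4}
Sat(crit ∧ ¬lock) = {1, 3, 4}
Sat((crit ∧ ¬lock) ∨ lock) = {1, 2, 3, 4, 5, 6}
EG ((crit ∧ ¬lock) ∨ lock): greatest fixpoint, start Z0 = {1, 2, 3, 4, 5, 6}, keep only states in Sat with some successor in Z. Z1 = {1, 3, 4, 5, 6}; Z2 = {1, 3, 4, 6}; Z3 = {3, 4, 6}; Z4 = {4, 6}; fixed.
Sat(EG ((crit ∧ ¬lock) ∨ lock)) = {4, 6}
|Sat(EG ((crit ∧ ¬lock) ∨ lock))| = |{4, 6}| = 2.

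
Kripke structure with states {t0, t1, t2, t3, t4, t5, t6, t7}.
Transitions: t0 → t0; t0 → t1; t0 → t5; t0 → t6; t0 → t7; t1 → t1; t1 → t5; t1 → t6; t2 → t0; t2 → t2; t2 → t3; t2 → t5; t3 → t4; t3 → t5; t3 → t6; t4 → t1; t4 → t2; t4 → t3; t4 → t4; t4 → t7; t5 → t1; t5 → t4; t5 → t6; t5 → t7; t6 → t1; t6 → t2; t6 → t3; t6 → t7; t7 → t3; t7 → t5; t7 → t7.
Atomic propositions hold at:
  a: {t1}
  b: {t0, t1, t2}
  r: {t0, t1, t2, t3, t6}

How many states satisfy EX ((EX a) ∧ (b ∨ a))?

6

Sat(EX a) = {s : some successor in {t1}} = {t0, t1, t4, t5, t6}
Sat(b ∨ a) = {t0, t1, t2}
Sat((EX a) ∧ (b ∨ a)) = {t0, t1}
Sat(EX ((EX a) ∧ (b ∨ a))) = {s : some successor in {t0, t1}} = {t0, t1, t2, t4, t5, t6}
|Sat(EX ((EX a) ∧ (b ∨ a)))| = |{t0, t1, t2, t4, t5, t6}| = 6.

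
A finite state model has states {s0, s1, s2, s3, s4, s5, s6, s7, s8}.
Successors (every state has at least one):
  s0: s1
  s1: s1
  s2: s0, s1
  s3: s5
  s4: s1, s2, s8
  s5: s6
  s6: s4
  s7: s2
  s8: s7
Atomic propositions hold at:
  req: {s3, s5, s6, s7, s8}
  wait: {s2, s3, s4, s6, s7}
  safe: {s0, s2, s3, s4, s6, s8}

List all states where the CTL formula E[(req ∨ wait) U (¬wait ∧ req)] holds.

Sat(req ∨ wait) = {s2, s3, s4, s5, s6, s7, s8}
Sat(¬wait) = {s0, s1, s5, s8}
Sat(¬wait ∧ req) = {s5, s8}
E[(req ∨ wait) U (¬wait ∧ req)]: least fixpoint, start Z0 = Sat((¬wait ∧ req)) = {s5, s8}, add states in Sat(req ∨ wait) with some successor in Z. Z1 = {s3, s4, s5, s8}; Z2 = {s3, s4, s5, s6, s8}; fixed.
Sat(E[(req ∨ wait) U (¬wait ∧ req)]) = {s3, s4, s5, s6, s8}

{s3, s4, s5, s6, s8}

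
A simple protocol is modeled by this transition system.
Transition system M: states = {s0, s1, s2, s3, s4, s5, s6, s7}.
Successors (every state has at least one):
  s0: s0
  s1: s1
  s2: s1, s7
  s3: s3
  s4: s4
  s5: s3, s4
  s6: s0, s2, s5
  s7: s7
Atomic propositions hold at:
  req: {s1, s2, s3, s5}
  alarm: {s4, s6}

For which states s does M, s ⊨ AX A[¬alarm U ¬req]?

Sat(¬alarm) = {s0, s1, s2, s3, s5, s7}
Sat(¬req) = {s0, s4, s6, s7}
A[¬alarm U ¬req]: least fixpoint, start Z0 = Sat(¬req) = {s0, s4, s6, s7}, add states in Sat(¬alarm) with every successor in Z. Already a fixed point.
Sat(A[¬alarm U ¬req]) = {s0, s4, s6, s7}
Sat(AX A[¬alarm U ¬req]) = {s : every successor in {s0, s4, s6, s7}} = {s0, s4, s7}

{s0, s4, s7}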